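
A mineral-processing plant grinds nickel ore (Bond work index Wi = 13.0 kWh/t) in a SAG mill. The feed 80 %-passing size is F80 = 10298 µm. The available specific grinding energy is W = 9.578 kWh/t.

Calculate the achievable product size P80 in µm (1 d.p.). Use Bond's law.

P80 = 143.3 µm

W = 10 Wi (P80^-0.5 − F80^-0.5)
1/√P80 = 1/√F80 + W/(10·Wi)
  = 9.5780/(10·13.0) + 1/√10298 = 0.073677 + 0.009854 = 0.083531
P80 = (1/0.083531)² = 11.9716² = 143.32 µm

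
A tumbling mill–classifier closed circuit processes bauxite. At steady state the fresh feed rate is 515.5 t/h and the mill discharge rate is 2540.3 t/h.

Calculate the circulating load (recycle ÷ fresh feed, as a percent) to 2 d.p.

Mill node: discharge = fresh + recycle.
R = M − F = 2540.3 − 515.5 = 2024.8 t/h
CL = 100·R/F = 100·2024.8/515.5 = 392.78 %

CL = 392.78 %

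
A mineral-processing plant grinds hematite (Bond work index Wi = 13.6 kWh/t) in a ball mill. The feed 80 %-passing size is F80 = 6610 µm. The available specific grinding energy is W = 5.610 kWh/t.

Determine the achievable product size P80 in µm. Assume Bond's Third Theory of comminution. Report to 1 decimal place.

W = 10 Wi / √P80 − 10 Wi / √F80
⇒ 1/√P80 = W/(10 Wi) + 1/√F80
  = 5.6100/(10·13.6) + 1/√6610 = 0.041250 + 0.012300 = 0.053550
P80 = (1/0.053550)² = 18.6742² = 348.73 µm

P80 = 348.7 µm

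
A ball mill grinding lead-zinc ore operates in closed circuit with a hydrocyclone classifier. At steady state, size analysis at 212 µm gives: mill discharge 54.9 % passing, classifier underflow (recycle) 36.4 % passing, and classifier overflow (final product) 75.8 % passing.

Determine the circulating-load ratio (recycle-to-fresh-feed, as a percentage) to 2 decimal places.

CL = 112.97 %

Mass balance on the −212 µm fraction:
r = (o − d)/(d − u)
r = (75.8 − 54.9)/(54.9 − 36.4) = 20.9/18.5 = 1.1297
CL = 100·r = 112.97 %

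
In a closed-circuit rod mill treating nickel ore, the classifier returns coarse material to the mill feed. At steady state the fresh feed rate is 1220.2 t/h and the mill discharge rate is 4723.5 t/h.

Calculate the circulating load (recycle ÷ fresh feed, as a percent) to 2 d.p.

CL = 287.11 %

M = F + R at steady state, so:
R = M − F = 4723.5 − 1220.2 = 3503.3 t/h
CL = 100·R/F = 100·3503.3/1220.2 = 287.11 %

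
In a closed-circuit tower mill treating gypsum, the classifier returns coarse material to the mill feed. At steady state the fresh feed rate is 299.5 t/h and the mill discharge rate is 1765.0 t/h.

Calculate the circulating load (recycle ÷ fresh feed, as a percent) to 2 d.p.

M = F + R at steady state, so:
R = M − F = 1765.0 − 299.5 = 1465.5 t/h
CL = 100·R/F = 100·1465.5/299.5 = 489.32 %

CL = 489.32 %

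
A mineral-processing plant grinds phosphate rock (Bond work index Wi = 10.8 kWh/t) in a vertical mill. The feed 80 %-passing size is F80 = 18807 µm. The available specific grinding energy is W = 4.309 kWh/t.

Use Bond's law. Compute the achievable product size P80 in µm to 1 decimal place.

P80 = 449.1 µm

W = 10·Wi·[P80^(−½) − F80^(−½)]
P80^-0.5 = F80^-0.5 + W/(10 Wi)
  = 4.3090/(10·10.8) + 1/√18807 = 0.039898 + 0.007292 = 0.047190
P80 = (1/0.047190)² = 21.1909² = 449.05 µm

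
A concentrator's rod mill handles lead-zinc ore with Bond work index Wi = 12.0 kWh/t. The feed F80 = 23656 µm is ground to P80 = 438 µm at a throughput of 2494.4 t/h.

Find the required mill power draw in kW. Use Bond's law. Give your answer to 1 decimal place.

P = 12356.3 kW

W = 10 Wi / √P80 − 10 Wi / √F80
W = 10·12.0·(1/√438 − 1/√23656) = 10·12.0·(0.041280) = 4.9536 kWh/t
Power = W × throughput = 4.9536 kWh/t × 2494.4 t/h = 12356.3 kW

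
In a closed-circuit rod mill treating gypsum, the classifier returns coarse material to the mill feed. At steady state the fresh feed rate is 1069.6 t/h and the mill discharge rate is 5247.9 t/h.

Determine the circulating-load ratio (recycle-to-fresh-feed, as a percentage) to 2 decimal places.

CL = 390.64 %

Mill node: discharge = fresh + recycle.
R = M − F = 5247.9 − 1069.6 = 4178.3 t/h
CL = 100·R/F = 100·4178.3/1069.6 = 390.64 %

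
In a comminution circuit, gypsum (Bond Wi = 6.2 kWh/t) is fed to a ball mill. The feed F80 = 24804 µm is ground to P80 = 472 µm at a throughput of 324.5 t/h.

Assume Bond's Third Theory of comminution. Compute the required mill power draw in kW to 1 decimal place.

Bond:  W = 10 Wi (1/√P − 1/√F)
W = 10·6.2·(1/√472 − 1/√24804) = 10·6.2·(0.039679) = 2.4601 kWh/t
P = W·T = 2.4601·324.5 = 798.3 kW

P = 798.3 kW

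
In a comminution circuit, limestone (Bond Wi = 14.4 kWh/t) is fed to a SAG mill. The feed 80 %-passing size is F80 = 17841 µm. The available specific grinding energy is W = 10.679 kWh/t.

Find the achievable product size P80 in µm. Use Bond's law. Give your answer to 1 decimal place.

W = 10 Wi (1/√P80 − 1/√F80)  [Bond]
1/√P80 = 1/√F80 + W/(10·Wi)
  = 10.6790/(10·14.4) + 1/√17841 = 0.074160 + 0.007487 = 0.081646
P80 = (1/0.081646)² = 12.2479² = 150.01 µm

P80 = 150.0 µm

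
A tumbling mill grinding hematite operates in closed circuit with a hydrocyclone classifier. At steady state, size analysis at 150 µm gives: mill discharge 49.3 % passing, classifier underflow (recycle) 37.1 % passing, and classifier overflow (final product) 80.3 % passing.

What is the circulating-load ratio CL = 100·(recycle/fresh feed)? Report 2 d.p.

Let r = R/F. Size balance at 150 µm:
(1+r)·d = r·u + o ⇒ r = (o−d)/(d−u)
r = (80.3 − 49.3)/(49.3 − 37.1) = 31.0/12.2 = 2.5410
CL = 100·r = 254.10 %

CL = 254.10 %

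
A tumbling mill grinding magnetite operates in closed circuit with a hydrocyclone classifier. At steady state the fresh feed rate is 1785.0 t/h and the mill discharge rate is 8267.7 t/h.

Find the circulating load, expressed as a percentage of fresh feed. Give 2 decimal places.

CL = 363.18 %

M = F + R at steady state, so:
R = M − F = 8267.7 − 1785.0 = 6482.7 t/h
CL = 100·R/F = 100·6482.7/1785.0 = 363.18 %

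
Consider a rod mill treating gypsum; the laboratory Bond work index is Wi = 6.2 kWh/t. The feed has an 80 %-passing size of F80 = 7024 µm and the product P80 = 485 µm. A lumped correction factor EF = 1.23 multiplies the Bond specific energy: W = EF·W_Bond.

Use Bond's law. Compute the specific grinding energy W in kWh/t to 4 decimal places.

W = 2.5529 kWh/t

W = 10 Wi / √P80 − 10 Wi / √F80
1/√485 = 0.045408;  1/√7024 = 0.011932
W = 10·6.2·(0.045408 − 0.011932) = 2.0755 kWh/t
Apply correction: 2.0755 × 1.23 = 2.5529 kWh/t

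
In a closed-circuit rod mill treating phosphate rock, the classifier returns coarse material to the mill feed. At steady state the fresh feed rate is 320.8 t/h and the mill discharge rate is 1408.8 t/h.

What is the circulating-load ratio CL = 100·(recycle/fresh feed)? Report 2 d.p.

CL = 339.15 %

Steady state: M = F + R.
R = M − F = 1408.8 − 320.8 = 1088.0 t/h
CL = 100·R/F = 100·1088.0/320.8 = 339.15 %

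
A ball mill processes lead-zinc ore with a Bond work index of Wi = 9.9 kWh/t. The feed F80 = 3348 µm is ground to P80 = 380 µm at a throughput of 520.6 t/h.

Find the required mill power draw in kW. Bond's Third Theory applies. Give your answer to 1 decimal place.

P = 1753.2 kW

W_Bond = 10·Wi·(1/√P₈₀ − 1/√F₈₀)
W = 10·9.9·(1/√380 − 1/√3348) = 10·9.9·(0.034016) = 3.3676 kWh/t
Mill draw = 3.3676 × 520.6 = 1753.2 kW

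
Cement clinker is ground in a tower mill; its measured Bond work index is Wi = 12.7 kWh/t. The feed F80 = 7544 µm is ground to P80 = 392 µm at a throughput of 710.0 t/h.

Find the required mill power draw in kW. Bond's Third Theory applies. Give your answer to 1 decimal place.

Bond:  W = 10 Wi (1/√P − 1/√F)
W = 10·12.7·(1/√392 − 1/√7544) = 10·12.7·(0.038994) = 4.9523 kWh/t
Mill draw = 4.9523 × 710.0 = 3516.1 kW

P = 3516.1 kW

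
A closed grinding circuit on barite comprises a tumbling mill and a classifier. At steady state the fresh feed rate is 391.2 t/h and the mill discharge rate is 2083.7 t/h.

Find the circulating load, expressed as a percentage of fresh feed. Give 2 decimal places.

CL = 432.64 %

Mill node: discharge = fresh + recycle.
R = M − F = 2083.7 − 391.2 = 1692.5 t/h
CL = 100·R/F = 100·1692.5/391.2 = 432.64 %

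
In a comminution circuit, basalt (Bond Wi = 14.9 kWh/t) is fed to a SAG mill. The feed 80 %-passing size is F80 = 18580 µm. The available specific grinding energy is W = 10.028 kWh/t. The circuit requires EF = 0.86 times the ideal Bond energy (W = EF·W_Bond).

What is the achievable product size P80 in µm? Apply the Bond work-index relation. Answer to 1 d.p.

P80 = 136.5 µm

Bond: W = 10·Wi·(1/√P80 − 1/√F80)
W_Bond = W / EF = 10.028 / 0.86 = 11.6605 kWh/t
P80^-0.5 = F80^-0.5 + W_Bond/(10 Wi)
  = 11.6605/(10·14.9) + 1/√18580 = 0.078258 + 0.007336 = 0.085594
P80 = (1/0.085594)² = 11.6830² = 136.49 µm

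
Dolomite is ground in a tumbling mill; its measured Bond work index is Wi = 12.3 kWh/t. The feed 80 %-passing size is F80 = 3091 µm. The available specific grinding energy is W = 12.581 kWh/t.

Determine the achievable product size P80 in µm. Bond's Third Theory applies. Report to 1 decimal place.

P80 = 69.1 µm

W = 10·Wi·[P80^(−½) − F80^(−½)]
1/√P80 = 1/√F80 + W/(10·Wi)
  = 12.5810/(10·12.3) + 1/√3091 = 0.102285 + 0.017987 = 0.120271
P80 = (1/0.120271)² = 8.3145² = 69.13 µm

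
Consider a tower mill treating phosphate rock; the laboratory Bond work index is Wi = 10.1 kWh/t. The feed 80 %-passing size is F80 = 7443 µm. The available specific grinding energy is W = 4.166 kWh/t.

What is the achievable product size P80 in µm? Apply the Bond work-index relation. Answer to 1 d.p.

P80 = 358.2 µm

W_Bond = 10·Wi·(1/√P₈₀ − 1/√F₈₀)
1/√P80 = 1/√F80 + W/(10·Wi)
  = 4.1660/(10·10.1) + 1/√7443 = 0.041248 + 0.011591 = 0.052839
P80 = (1/0.052839)² = 18.9255² = 358.18 µm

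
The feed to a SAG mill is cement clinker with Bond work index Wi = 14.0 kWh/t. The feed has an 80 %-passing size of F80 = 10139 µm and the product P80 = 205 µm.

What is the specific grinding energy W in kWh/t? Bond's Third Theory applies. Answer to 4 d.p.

W = 8.3877 kWh/t

Bond: W = 10·Wi·(1/√P80 − 1/√F80)
1/√205 = 0.069843;  1/√10139 = 0.009931
W = 10·14.0·(0.069843 − 0.009931) = 8.3877 kWh/t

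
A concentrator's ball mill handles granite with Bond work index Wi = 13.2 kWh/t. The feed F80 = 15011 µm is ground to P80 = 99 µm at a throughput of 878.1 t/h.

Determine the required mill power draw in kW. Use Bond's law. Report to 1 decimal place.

P = 10703.3 kW

W = 10 Wi (1/√P80 − 1/√F80)  [Bond]
W = 10·13.2·(1/√99 − 1/√15011) = 10·13.2·(0.092342) = 12.1891 kWh/t
Power = W × throughput = 12.1891 kWh/t × 878.1 t/h = 10703.3 kW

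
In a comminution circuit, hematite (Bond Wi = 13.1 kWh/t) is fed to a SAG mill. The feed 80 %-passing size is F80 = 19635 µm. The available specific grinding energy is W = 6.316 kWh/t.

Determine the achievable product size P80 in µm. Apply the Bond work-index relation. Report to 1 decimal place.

Bond: W = 10·Wi·(1/√P80 − 1/√F80)
⇒ 1/√P80 = W/(10 Wi) + 1/√F80
  = 6.3160/(10·13.1) + 1/√19635 = 0.048214 + 0.007136 = 0.055350
P80 = (1/0.055350)² = 18.0668² = 326.41 µm

P80 = 326.4 µm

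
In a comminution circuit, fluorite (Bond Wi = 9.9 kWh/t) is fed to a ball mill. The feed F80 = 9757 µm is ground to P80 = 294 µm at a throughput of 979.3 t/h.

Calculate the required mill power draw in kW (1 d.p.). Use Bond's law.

W = 10 Wi (1/√P80 − 1/√F80)  [Bond]
W = 10·9.9·(1/√294 − 1/√9757) = 10·9.9·(0.048197) = 4.7715 kWh/t
Mill draw = 4.7715 × 979.3 = 4672.8 kW

P = 4672.8 kW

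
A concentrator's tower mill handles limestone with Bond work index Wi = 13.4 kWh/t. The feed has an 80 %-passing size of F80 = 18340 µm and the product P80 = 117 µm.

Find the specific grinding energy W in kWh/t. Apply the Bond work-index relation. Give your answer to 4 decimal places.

W = 11.3988 kWh/t

W = 10 Wi (1/√P80 − 1/√F80)  [Bond]
1/√117 = 0.092450;  1/√18340 = 0.007384
W = 10·13.4·(0.092450 − 0.007384) = 11.3988 kWh/t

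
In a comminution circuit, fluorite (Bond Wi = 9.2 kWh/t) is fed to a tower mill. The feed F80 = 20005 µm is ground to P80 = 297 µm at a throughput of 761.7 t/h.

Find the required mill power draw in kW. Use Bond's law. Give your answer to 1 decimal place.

P = 3570.8 kW

W = 10·Wi·(P80^(-½) − F80^(-½))
W = 10·9.2·(1/√297 − 1/√20005) = 10·9.2·(0.050956) = 4.6879 kWh/t
Mill draw = 4.6879 × 761.7 = 3570.8 kW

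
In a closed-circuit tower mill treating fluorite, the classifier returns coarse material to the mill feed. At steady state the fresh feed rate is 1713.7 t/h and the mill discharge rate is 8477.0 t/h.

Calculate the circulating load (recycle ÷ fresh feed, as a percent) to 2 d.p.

Mill node: discharge = fresh + recycle.
R = M − F = 8477.0 − 1713.7 = 6763.3 t/h
CL = 100·R/F = 100·6763.3/1713.7 = 394.66 %

CL = 394.66 %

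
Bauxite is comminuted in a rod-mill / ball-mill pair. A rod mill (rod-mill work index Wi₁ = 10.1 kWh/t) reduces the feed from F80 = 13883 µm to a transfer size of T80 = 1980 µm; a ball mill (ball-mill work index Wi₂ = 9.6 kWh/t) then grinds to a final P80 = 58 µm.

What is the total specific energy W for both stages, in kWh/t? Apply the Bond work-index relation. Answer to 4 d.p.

W = 10 Wi (1/√P80 − 1/√F80)  [Bond]
Stage 1 (13883→1980 µm, Wi₁=10.1): W₁ = 10·10.1·(0.022473 − 0.008487) = 1.4126 kWh/t
Stage 2 (1980→58 µm, Wi₂=9.6): W₂ = 10·9.6·(0.131306 − 0.022473) = 10.4480 kWh/t
W = W₁ + W₂ = 1.4126 + 10.4480 = 11.8606 kWh/t

W = 11.8606 kWh/t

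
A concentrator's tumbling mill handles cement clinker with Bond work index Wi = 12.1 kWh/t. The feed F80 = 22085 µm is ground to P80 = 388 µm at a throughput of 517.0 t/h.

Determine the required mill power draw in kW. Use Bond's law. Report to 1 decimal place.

W = 10 Wi / √P80 − 10 Wi / √F80
W = 10·12.1·(1/√388 − 1/√22085) = 10·12.1·(0.044038) = 5.3286 kWh/t
Mill draw = 5.3286 × 517.0 = 2754.9 kW

P = 2754.9 kW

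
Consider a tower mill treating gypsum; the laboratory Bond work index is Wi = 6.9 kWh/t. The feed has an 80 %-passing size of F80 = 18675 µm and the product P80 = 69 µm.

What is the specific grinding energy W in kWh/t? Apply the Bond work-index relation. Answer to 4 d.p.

W = 10·Wi·[P80^(−½) − F80^(−½)]
1/√69 = 0.120386;  1/√18675 = 0.007318
W = 10·6.9·(0.120386 − 0.007318) = 7.8017 kWh/t

W = 7.8017 kWh/t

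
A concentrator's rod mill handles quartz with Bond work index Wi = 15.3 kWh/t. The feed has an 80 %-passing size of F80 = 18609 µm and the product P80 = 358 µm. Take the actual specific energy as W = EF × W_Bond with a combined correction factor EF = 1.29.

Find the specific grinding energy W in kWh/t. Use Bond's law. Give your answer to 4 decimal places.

W = 8.9845 kWh/t

W = 10 Wi (P80^-0.5 − F80^-0.5)
1/√358 = 0.052852;  1/√18609 = 0.007331
W = 10·15.3·(0.052852 − 0.007331) = 6.9647 kWh/t
Apply correction: 6.9647 × 1.29 = 8.9845 kWh/t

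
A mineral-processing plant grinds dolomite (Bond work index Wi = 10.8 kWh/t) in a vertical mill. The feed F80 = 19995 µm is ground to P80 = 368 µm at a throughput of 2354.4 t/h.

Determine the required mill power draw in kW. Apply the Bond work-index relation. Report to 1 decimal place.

W_Bond = 10·Wi·(1/√P₈₀ − 1/√F₈₀)
W = 10·10.8·(1/√368 − 1/√19995) = 10·10.8·(0.045057) = 4.8661 kWh/t
Power = W × throughput = 4.8661 kWh/t × 2354.4 t/h = 11456.8 kW

P = 11456.8 kW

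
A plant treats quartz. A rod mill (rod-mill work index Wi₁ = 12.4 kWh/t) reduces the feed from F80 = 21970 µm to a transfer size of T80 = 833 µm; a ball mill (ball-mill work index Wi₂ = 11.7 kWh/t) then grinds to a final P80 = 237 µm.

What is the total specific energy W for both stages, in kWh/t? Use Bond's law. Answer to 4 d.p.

Bond:  W = 10 Wi (1/√P − 1/√F)
Stage 1 (21970→833 µm, Wi₁=12.4): W₁ = 10·12.4·(0.034648 − 0.006747) = 3.4598 kWh/t
Stage 2 (833→237 µm, Wi₂=11.7): W₂ = 10·11.7·(0.064957 − 0.034648) = 3.5462 kWh/t
W = W₁ + W₂ = 3.4598 + 3.5462 = 7.0059 kWh/t

W = 7.0059 kWh/t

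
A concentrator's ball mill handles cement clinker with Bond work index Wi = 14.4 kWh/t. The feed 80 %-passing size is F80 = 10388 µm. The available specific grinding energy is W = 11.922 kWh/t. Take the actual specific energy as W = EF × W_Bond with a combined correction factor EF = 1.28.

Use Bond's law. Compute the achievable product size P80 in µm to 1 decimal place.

W = 10 Wi / √P80 − 10 Wi / √F80
W_Bond = W / EF = 11.922 / 1.28 = 9.3141 kWh/t
⇒ 1/√P80 = W_Bond/(10 Wi) + 1/√F80
  = 9.3141/(10·14.4) + 1/√10388 = 0.064681 + 0.009811 = 0.074492
P80 = (1/0.074492)² = 13.4242² = 180.21 µm

P80 = 180.2 µm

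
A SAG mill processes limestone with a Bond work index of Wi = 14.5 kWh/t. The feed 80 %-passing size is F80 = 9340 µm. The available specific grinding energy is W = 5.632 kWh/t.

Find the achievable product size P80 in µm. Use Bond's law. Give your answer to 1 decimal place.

Bond: W = 10·Wi·(1/√P80 − 1/√F80)
P80^-0.5 = F80^-0.5 + W/(10 Wi)
  = 5.6320/(10·14.5) + 1/√9340 = 0.038841 + 0.010347 = 0.049189
P80 = (1/0.049189)² = 20.3299² = 413.30 µm

P80 = 413.3 µm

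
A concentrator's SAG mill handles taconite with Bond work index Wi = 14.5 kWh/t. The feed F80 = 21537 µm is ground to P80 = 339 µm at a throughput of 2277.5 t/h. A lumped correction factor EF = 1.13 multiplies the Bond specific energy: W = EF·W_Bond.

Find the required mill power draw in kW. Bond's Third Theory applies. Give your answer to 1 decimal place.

W = 10 Wi / √P80 − 10 Wi / √F80
W = 10·14.5·(1/√339 − 1/√21537) = 10·14.5·(0.047498) = 6.8873 kWh/t
Corrected W = EF·W_Bond = 1.13·6.8873 = 7.7826 kWh/t
P = W·T = 7.7826·2277.5 = 17724.9 kW

P = 17724.9 kW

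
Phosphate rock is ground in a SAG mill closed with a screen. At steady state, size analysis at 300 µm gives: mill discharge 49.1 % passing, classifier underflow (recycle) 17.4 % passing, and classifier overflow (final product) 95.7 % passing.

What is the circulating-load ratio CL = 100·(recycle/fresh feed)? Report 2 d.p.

CL = 147.00 %

Classifier node, passing 300 µm:
(1+r)d = ru + o → r = (o−d)/(d−u)
r = (95.7 − 49.1)/(49.1 − 17.4) = 46.6/31.7 = 1.4700
CL = 100·r = 147.00 %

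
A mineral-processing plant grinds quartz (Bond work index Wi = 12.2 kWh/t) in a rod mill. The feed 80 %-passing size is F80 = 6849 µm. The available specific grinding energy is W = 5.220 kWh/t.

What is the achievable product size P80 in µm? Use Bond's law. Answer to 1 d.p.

P80 = 332.1 µm

W = 10·Wi·(P80^(-½) − F80^(-½))
P80^-0.5 = F80^-0.5 + W/(10 Wi)
  = 5.2200/(10·12.2) + 1/√6849 = 0.042787 + 0.012083 = 0.054870
P80 = (1/0.054870)² = 18.2248² = 332.14 µm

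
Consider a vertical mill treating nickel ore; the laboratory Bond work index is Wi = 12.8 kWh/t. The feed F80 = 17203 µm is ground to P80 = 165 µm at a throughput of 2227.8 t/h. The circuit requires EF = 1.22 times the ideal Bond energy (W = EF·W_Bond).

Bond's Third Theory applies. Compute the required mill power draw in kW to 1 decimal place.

P = 24431.0 kW

W = 10 Wi (P80^-0.5 − F80^-0.5)
W = 10·12.8·(1/√165 − 1/√17203) = 10·12.8·(0.070226) = 8.9889 kWh/t
With EF = 1.22: W = 8.9889·1.22 = 10.9664 kWh/t
P_mill = W·ṁ = 10.9664·2227.8 = 24431.0 kW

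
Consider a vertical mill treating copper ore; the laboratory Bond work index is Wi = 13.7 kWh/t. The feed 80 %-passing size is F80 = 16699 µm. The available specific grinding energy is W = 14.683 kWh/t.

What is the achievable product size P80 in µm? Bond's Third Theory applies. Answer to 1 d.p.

P80 = 75.7 µm

W = 10 Wi (1/√P80 − 1/√F80)  [Bond]
⇒ 1/√P80 = W/(10·Wi) + 1/√F80
  = 14.6830/(10·13.7) + 1/√16699 = 0.107175 + 0.007738 = 0.114914
P80 = (1/0.114914)² = 8.7022² = 75.73 µm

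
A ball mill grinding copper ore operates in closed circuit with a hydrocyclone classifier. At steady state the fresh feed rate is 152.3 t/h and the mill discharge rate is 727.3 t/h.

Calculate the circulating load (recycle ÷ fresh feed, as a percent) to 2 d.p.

CL = 377.54 %

Mill node: discharge = fresh + recycle.
R = M − F = 727.3 − 152.3 = 575.0 t/h
CL = 100·R/F = 100·575.0/152.3 = 377.54 %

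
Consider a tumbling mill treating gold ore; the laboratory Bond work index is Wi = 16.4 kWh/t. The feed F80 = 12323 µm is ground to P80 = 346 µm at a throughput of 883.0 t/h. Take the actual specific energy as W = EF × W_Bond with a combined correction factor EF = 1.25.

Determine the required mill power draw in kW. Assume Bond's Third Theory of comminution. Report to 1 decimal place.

P = 8100.8 kW

W = 10 Wi (P80^-0.5 − F80^-0.5)
W = 10·16.4·(1/√346 − 1/√12323) = 10·16.4·(0.044752) = 7.3393 kWh/t
Corrected W = EF·W_Bond = 1.25·7.3393 = 9.1742 kWh/t
Power = W × throughput = 9.1742 kWh/t × 883.0 t/h = 8100.8 kW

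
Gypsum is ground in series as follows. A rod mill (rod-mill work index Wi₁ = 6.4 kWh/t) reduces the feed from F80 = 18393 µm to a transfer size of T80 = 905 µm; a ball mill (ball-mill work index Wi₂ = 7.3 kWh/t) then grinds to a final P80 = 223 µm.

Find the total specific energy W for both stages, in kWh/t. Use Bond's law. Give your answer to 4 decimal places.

W = 10 Wi (1/√P80 − 1/√F80)  [Bond]
Stage 1 (18393→905 µm, Wi₁=6.4): W₁ = 10·6.4·(0.033241 − 0.007374) = 1.6555 kWh/t
Stage 2 (905→223 µm, Wi₂=7.3): W₂ = 10·7.3·(0.066965 − 0.033241) = 2.4618 kWh/t
W = W₁ + W₂ = 1.6555 + 2.4618 = 4.1174 kWh/t

W = 4.1174 kWh/t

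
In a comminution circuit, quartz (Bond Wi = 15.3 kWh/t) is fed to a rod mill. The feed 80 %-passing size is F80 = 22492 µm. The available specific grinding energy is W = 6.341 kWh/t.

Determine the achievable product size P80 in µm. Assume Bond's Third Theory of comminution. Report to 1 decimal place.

Bond: W = 10·Wi·(1/√P80 − 1/√F80)
P80^-0.5 = F80^-0.5 + W/(10 Wi)
  = 6.3410/(10·15.3) + 1/√22492 = 0.041444 + 0.006668 = 0.048112
P80 = (1/0.048112)² = 20.7847² = 432.00 µm

P80 = 432.0 µm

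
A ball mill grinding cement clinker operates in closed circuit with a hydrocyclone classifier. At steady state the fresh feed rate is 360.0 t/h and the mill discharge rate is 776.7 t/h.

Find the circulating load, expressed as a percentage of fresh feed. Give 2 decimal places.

CL = 115.75 %

Discharge = new feed + return, hence
R = M − F = 776.7 − 360.0 = 416.7 t/h
CL = 100·R/F = 100·416.7/360.0 = 115.75 %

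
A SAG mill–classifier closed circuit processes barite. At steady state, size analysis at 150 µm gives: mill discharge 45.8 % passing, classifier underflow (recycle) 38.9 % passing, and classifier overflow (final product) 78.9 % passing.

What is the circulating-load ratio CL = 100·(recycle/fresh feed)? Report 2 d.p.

CL = 479.71 %

Two-product formula at 150 µm:
r = (o − d)/(d − u)
r = (78.9 − 45.8)/(45.8 − 38.9) = 33.1/6.9 = 4.7971
CL = 100·r = 479.71 %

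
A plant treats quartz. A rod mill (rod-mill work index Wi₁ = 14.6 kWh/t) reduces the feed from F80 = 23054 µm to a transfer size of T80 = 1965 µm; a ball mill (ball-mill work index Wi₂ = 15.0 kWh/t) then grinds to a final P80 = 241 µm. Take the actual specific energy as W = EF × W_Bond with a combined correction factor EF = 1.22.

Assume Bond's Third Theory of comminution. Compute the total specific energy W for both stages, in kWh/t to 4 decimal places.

W = 10.5049 kWh/t

W = 10 Wi / √P80 − 10 Wi / √F80
Stage 1 (23054→1965 µm, Wi₁=14.6): W₁ = 10·14.6·(0.022559 − 0.006586) = 2.3320 kWh/t
Stage 2 (1965→241 µm, Wi₂=15.0): W₂ = 10·15.0·(0.064416 − 0.022559) = 6.2785 kWh/t
W = W₁ + W₂ = 2.3320 + 6.2785 = 8.6105 kWh/t
Apply correction: 8.6105 × 1.22 = 10.5049 kWh/t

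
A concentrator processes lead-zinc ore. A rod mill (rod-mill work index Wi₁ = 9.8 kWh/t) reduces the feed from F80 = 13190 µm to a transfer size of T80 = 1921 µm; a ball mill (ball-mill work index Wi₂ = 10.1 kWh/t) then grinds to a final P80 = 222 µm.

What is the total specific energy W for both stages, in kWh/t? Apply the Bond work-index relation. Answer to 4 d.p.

W = 10 Wi (P80^-0.5 − F80^-0.5)
Stage 1 (13190→1921 µm, Wi₁=9.8): W₁ = 10·9.8·(0.022816 − 0.008707) = 1.3826 kWh/t
Stage 2 (1921→222 µm, Wi₂=10.1): W₂ = 10·10.1·(0.067116 − 0.022816) = 4.4743 kWh/t
W = W₁ + W₂ = 1.3826 + 4.4743 = 5.8569 kWh/t

W = 5.8569 kWh/t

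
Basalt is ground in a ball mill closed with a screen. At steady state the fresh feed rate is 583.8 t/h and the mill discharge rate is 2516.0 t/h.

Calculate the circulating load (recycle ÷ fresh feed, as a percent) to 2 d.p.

CL = 330.97 %

M = F + R at steady state, so:
R = M − F = 2516.0 − 583.8 = 1932.2 t/h
CL = 100·R/F = 100·1932.2/583.8 = 330.97 %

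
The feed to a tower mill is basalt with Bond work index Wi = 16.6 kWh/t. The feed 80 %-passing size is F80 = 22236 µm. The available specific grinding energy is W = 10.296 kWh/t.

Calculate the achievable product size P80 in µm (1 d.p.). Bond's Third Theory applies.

P80 = 211.7 µm

W = 10 Wi (P80^-0.5 − F80^-0.5)
⇒ 1/√P80 = W/(10·Wi) + 1/√F80
  = 10.2960/(10·16.6) + 1/√22236 = 0.062024 + 0.006706 = 0.068730
P80 = (1/0.068730)² = 14.5496² = 211.69 µm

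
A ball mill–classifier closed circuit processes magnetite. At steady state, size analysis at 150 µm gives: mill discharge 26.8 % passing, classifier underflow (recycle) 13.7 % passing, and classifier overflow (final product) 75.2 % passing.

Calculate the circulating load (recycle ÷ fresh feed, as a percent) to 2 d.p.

Let r = R/F. Size balance at 150 µm:
(1+r)d = ru + o → r = (o−d)/(d−u)
r = (75.2 − 26.8)/(26.8 − 13.7) = 48.4/13.1 = 3.6947
CL = 100·r = 369.47 %

CL = 369.47 %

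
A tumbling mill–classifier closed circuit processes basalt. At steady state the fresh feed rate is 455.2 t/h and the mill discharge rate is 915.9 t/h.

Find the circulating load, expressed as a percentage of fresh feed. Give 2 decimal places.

M = F + R at steady state, so:
R = M − F = 915.9 − 455.2 = 460.7 t/h
CL = 100·R/F = 100·460.7/455.2 = 101.21 %

CL = 101.21 %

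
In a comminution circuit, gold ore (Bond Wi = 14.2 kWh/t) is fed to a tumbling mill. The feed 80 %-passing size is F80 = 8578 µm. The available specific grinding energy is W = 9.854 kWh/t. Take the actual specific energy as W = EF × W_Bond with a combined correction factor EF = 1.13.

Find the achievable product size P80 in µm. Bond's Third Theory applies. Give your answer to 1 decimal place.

Bond: W = 10·Wi·(1/√P80 − 1/√F80)
W_Bond = W / EF = 9.854 / 1.13 = 8.7204 kWh/t
P80^(−½) = W_Bond/(10 Wi) + F80^(−½)
  = 8.7204/(10·14.2) + 1/√8578 = 0.061411 + 0.010797 = 0.072208
P80 = (1/0.072208)² = 13.8489² = 191.79 µm

P80 = 191.8 µm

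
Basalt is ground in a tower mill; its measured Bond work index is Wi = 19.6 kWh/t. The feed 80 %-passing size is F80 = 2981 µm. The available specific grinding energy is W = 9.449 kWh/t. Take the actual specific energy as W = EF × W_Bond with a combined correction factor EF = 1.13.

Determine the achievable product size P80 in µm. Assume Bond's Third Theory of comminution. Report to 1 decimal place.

W = 10 Wi / √P80 − 10 Wi / √F80
W_Bond = W / EF = 9.449 / 1.13 = 8.3619 kWh/t
P80^-0.5 = F80^-0.5 + W_Bond/(10 Wi)
  = 8.3619/(10·19.6) + 1/√2981 = 0.042663 + 0.018316 = 0.060979
P80 = (1/0.060979)² = 16.3992² = 268.93 µm

P80 = 268.9 µm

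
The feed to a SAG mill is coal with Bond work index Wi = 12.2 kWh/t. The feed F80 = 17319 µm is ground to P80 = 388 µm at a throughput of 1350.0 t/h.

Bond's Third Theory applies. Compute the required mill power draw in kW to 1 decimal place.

Bond:  W = 10 Wi (1/√P − 1/√F)
W = 10·12.2·(1/√388 − 1/√17319) = 10·12.2·(0.043169) = 5.2666 kWh/t
Power = W × throughput = 5.2666 kWh/t × 1350.0 t/h = 7109.9 kW

P = 7109.9 kW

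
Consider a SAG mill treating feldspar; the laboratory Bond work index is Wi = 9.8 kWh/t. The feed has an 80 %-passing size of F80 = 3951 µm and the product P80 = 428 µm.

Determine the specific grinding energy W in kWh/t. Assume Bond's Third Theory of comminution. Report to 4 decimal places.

W = 10·Wi·(P80^(-½) − F80^(-½))
1/√428 = 0.048337;  1/√3951 = 0.015909
W = 10·9.8·(0.048337 − 0.015909) = 3.1779 kWh/t

W = 3.1779 kWh/t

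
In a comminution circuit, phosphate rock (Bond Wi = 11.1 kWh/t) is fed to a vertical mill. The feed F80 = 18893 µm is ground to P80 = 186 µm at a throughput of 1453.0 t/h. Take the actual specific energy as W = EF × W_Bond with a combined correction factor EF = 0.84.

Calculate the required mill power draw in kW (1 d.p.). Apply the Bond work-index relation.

P = 8948.1 kW

Bond: W = 10·Wi·(1/√P80 − 1/√F80)
W = 10·11.1·(1/√186 − 1/√18893) = 10·11.1·(0.066048) = 7.3314 kWh/t
W_actual = 0.84 × 7.3314 = 6.1583 kWh/t
P = W·T = 6.1583·1453.0 = 8948.1 kW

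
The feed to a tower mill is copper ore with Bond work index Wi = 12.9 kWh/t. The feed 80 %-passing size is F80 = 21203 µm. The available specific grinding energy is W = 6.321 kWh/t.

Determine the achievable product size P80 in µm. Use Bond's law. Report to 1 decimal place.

P80 = 320.4 µm

Bond: W = 10·Wi·(1/√P80 − 1/√F80)
P80^-0.5 = F80^-0.5 + W/(10 Wi)
  = 6.3210/(10·12.9) + 1/√21203 = 0.049000 + 0.006868 = 0.055868
P80 = (1/0.055868)² = 17.8995² = 320.39 µm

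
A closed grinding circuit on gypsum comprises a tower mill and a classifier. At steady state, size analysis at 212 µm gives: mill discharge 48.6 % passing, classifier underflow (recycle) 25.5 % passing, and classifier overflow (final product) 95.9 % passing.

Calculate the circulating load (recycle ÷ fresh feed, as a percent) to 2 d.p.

Classifier node, passing 212 µm:
d + r·d = r·u + o → r(d−u) = o−d
r = (95.9 − 48.6)/(48.6 − 25.5) = 47.3/23.1 = 2.0476
CL = 100·r = 204.76 %

CL = 204.76 %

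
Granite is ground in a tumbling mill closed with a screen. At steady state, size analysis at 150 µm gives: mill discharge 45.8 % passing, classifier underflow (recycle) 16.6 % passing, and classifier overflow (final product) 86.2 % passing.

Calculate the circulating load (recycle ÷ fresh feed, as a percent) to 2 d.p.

CL = 138.36 %

Classifier node, passing 150 µm:
d + r·d = r·u + o → r(d−u) = o−d
r = (86.2 − 45.8)/(45.8 − 16.6) = 40.4/29.2 = 1.3836
CL = 100·r = 138.36 %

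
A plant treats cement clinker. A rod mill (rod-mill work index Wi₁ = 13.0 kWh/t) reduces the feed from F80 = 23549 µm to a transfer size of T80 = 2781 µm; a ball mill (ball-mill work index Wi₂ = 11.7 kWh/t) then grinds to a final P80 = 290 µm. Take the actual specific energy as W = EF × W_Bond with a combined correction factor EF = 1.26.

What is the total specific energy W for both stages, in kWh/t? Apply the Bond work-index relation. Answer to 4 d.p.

W = 10 Wi (P80^-0.5 − F80^-0.5)
Stage 1 (23549→2781 µm, Wi₁=13.0): W₁ = 10·13.0·(0.018963 − 0.006516) = 1.6180 kWh/t
Stage 2 (2781→290 µm, Wi₂=11.7): W₂ = 10·11.7·(0.058722 − 0.018963) = 4.6518 kWh/t
W = W₁ + W₂ = 1.6180 + 4.6518 = 6.2698 kWh/t
With EF = 1.26: W = 6.2698·1.26 = 7.9000 kWh/t

W = 7.9000 kWh/t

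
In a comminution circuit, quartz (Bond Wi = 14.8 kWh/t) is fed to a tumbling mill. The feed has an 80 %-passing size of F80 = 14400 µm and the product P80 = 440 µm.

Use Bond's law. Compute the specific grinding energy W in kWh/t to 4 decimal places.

Bond:  W = 10 Wi (1/√P − 1/√F)
1/√440 = 0.047673;  1/√14400 = 0.008333
W = 10·14.8·(0.047673 − 0.008333) = 5.8223 kWh/t

W = 5.8223 kWh/t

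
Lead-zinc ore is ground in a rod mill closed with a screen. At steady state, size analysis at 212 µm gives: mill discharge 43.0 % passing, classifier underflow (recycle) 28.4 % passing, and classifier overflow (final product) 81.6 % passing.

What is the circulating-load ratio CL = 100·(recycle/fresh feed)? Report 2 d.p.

CL = 264.38 %

Mass balance on the −212 µm fraction:
(1+r)·d = r·u + o ⇒ r = (o−d)/(d−u)
r = (81.6 − 43.0)/(43.0 − 28.4) = 38.6/14.6 = 2.6438
CL = 100·r = 264.38 %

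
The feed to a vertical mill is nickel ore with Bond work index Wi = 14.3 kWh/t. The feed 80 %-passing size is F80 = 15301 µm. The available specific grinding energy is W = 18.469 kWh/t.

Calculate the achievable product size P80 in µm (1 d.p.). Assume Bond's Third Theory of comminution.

Bond:  W = 10 Wi (1/√P − 1/√F)
P80^-0.5 = F80^-0.5 + W/(10 Wi)
  = 18.4690/(10·14.3) + 1/√15301 = 0.129154 + 0.008084 = 0.137238
P80 = (1/0.137238)² = 7.2866² = 53.09 µm

P80 = 53.1 µm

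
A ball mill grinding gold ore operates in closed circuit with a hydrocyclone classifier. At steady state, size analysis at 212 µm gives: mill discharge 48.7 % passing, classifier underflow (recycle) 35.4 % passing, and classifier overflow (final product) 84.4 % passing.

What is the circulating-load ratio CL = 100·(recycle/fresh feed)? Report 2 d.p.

CL = 268.42 %

Classifier node, passing 212 µm:
r = (o − d)/(d − u)
r = (84.4 − 48.7)/(48.7 − 35.4) = 35.7/13.3 = 2.6842
CL = 100·r = 268.42 %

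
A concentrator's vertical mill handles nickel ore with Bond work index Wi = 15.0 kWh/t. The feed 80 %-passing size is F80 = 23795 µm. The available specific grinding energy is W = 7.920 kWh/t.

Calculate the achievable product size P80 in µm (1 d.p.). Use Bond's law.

W = 10·Wi·(P80^(-½) − F80^(-½))
1/√P80 = 1/√F80 + W/(10·Wi)
  = 7.9200/(10·15.0) + 1/√23795 = 0.052800 + 0.006483 = 0.059283
P80 = (1/0.059283)² = 16.8683² = 284.54 µm

P80 = 284.5 µm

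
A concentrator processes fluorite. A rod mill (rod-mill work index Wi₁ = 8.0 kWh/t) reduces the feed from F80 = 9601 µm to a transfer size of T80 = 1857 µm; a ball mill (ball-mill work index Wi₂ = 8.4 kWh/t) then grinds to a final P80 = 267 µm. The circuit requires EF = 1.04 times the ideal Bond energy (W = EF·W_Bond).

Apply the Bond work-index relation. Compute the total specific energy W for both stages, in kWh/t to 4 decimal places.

W = 4.4007 kWh/t

W = 10·Wi·[P80^(−½) − F80^(−½)]
Stage 1 (9601→1857 µm, Wi₁=8.0): W₁ = 10·8.0·(0.023206 − 0.010206) = 1.0400 kWh/t
Stage 2 (1857→267 µm, Wi₂=8.4): W₂ = 10·8.4·(0.061199 − 0.023206) = 3.1914 kWh/t
W = W₁ + W₂ = 1.0400 + 3.1914 = 4.2314 kWh/t
Corrected W = EF·W_Bond = 1.04·4.2314 = 4.4007 kWh/t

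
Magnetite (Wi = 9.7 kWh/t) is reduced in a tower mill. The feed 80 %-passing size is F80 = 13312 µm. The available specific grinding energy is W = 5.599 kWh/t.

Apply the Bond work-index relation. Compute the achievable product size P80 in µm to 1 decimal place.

W_Bond = 10·Wi·(1/√P₈₀ − 1/√F₈₀)
1/√P80 = 1/√F80 + W/(10·Wi)
  = 5.5990/(10·9.7) + 1/√13312 = 0.057722 + 0.008667 = 0.066389
P80 = (1/0.066389)² = 15.0628² = 226.89 µm

P80 = 226.9 µm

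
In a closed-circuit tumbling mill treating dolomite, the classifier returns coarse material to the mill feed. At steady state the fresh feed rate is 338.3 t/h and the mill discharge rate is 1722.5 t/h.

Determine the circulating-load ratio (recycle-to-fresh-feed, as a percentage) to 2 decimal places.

CL = 409.16 %

Mill node: discharge = fresh + recycle.
R = M − F = 1722.5 − 338.3 = 1384.2 t/h
CL = 100·R/F = 100·1384.2/338.3 = 409.16 %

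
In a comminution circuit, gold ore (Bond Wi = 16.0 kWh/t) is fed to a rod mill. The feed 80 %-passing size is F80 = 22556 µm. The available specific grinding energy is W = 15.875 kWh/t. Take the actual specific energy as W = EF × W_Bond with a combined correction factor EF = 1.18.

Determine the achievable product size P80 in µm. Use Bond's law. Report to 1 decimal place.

Bond:  W = 10 Wi (1/√P − 1/√F)
W_Bond = W / EF = 15.875 / 1.18 = 13.4534 kWh/t
1/√P80 = 1/√F80 + W_Bond/(10·Wi)
  = 13.4534/(10·16.0) + 1/√22556 = 0.084084 + 0.006658 = 0.090742
P80 = (1/0.090742)² = 11.0202² = 121.45 µm

P80 = 121.4 µm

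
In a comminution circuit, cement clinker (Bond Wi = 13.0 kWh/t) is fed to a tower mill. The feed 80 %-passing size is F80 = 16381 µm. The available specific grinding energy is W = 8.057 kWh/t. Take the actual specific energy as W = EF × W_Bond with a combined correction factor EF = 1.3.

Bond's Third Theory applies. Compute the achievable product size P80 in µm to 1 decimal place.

W = 10·Wi·(P80^(-½) − F80^(-½))
W_Bond = W / EF = 8.057 / 1.3 = 6.1977 kWh/t
1/√P80 = 1/√F80 + W_Bond/(10·Wi)
  = 6.1977/(10·13.0) + 1/√16381 = 0.047675 + 0.007813 = 0.055488
P80 = (1/0.055488)² = 18.0220² = 324.79 µm

P80 = 324.8 µm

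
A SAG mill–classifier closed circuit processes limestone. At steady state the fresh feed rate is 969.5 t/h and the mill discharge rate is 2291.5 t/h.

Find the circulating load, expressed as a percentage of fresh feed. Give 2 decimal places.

Discharge = new feed + return, hence
R = M − F = 2291.5 − 969.5 = 1322.0 t/h
CL = 100·R/F = 100·1322.0/969.5 = 136.36 %

CL = 136.36 %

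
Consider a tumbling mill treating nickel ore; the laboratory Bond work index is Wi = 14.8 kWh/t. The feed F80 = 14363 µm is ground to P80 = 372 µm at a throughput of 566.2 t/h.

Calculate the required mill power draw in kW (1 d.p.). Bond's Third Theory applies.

W = 10 Wi (P80^-0.5 − F80^-0.5)
W = 10·14.8·(1/√372 − 1/√14363) = 10·14.8·(0.043504) = 6.4385 kWh/t
P = W·T = 6.4385·566.2 = 3645.5 kW

P = 3645.5 kW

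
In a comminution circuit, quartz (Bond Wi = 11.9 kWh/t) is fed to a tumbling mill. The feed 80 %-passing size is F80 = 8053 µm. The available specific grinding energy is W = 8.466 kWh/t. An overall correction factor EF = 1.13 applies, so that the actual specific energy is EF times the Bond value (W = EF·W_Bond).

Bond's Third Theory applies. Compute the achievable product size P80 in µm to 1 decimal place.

P80 = 182.1 µm

W_Bond = 10·Wi·(1/√P₈₀ − 1/√F₈₀)
W_Bond = W / EF = 8.466 / 1.13 = 7.4920 kWh/t
⇒ 1/√P80 = W_Bond/(10 Wi) + 1/√F80
  = 7.4920/(10·11.9) + 1/√8053 = 0.062958 + 0.011143 = 0.074102
P80 = (1/0.074102)² = 13.4950² = 182.11 µm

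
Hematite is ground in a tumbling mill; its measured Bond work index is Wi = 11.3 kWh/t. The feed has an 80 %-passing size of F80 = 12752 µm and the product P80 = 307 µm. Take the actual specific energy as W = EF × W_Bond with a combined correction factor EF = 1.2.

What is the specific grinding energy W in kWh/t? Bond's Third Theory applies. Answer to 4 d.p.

W = 6.5383 kWh/t

W = 10 Wi (1/√P80 − 1/√F80)  [Bond]
1/√307 = 0.057073;  1/√12752 = 0.008855
W = 10·11.3·(0.057073 − 0.008855) = 5.4486 kWh/t
Apply correction: 5.4486 × 1.2 = 6.5383 kWh/t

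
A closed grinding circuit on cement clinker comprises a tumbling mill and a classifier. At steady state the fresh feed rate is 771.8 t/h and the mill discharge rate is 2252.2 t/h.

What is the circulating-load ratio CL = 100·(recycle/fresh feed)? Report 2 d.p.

Steady state: M = F + R.
R = M − F = 2252.2 − 771.8 = 1480.4 t/h
CL = 100·R/F = 100·1480.4/771.8 = 191.81 %

CL = 191.81 %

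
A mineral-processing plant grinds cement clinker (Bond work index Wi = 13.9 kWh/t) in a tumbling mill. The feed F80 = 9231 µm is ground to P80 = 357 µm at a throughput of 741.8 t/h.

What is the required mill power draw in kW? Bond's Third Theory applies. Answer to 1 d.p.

P = 4384.0 kW

W = 10 Wi / √P80 − 10 Wi / √F80
W = 10·13.9·(1/√357 − 1/√9231) = 10·13.9·(0.042517) = 5.9099 kWh/t
Power = W × throughput = 5.9099 kWh/t × 741.8 t/h = 4384.0 kW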